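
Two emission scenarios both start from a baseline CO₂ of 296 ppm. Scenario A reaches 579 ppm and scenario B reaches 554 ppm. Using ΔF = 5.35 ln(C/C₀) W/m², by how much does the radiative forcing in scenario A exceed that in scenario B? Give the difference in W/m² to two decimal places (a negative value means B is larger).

ΔF_A = 5.35 ln(579/296) = 5.35 × 0.67094 = 3.5895 W/m².
ΔF_B = 5.35 ln(554/296) = 5.35 × 0.62681 = 3.3534 W/m².
Difference: 3.5895 − 3.3534 = 0.2361 W/m².

ΔF_A − ΔF_B = 0.24 W/m²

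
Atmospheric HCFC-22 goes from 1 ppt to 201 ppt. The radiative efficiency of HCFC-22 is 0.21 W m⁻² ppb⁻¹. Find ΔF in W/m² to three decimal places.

HCFC-22: Δ = 201 − 1 = 200 ppt = 0.200 ppb; ΔF = 0.21 × 0.200 = 0.0420 W/m².

ΔF = 0.042 W/m²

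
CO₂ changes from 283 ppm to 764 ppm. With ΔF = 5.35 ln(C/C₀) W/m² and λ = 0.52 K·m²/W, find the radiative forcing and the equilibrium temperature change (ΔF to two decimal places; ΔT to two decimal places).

CO₂: 5.35 × ln(764/283) = 5.35 × ln(2.69965) = 5.35 × 0.99312 = 5.3132 W/m².
ΔT = λ ΔF = 0.52 × 5.31 = 2.7612 K.

ΔF = 5.31 W/m²; ΔT = 2.76 K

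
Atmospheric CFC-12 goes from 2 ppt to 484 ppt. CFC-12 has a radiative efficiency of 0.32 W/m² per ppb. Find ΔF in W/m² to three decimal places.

CFC-12: Δ = 484 − 2 = 482 ppt = 0.482 ppb; ΔF = 0.32 × 0.482 = 0.1542 W/m².

ΔF = 0.154 W/m²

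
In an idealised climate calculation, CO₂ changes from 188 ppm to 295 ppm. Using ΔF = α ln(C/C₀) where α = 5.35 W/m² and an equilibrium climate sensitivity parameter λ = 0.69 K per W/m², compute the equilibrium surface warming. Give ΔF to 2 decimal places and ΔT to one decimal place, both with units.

CO₂: 5.35 × ln(295/188) = 5.35 × ln(1.56915) = 5.35 × 0.45053 = 2.4103 W/m².
ΔT = λ ΔF = 0.69 × 2.41 = 1.6629 K.

ΔF = 2.41 W/m²; ΔT = 1.7 K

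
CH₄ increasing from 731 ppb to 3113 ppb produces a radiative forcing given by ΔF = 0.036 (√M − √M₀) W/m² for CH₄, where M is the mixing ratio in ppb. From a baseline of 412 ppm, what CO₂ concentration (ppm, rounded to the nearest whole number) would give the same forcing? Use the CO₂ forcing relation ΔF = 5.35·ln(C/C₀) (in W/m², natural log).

C ≈ 500 ppm

CH₄ forcing: 0.036 × (√3113 − √731) = 0.036 × (55.7943 − 27.0370) = 0.036 × 28.7573 = 1.03526 W/m².
Set 5.35 ln(C/412) = 1.03526: ln(C/412) = 1.03526/5.35 = 0.19351, so C = 412 × e^0.19351 = 412 × 1.21350 = 499.96 ppm.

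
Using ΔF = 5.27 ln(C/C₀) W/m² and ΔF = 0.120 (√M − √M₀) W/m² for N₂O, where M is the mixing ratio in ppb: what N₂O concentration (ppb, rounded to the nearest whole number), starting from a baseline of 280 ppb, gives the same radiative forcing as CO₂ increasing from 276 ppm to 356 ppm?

M ≈ 779 ppb

CO₂ forcing: 5.27 × ln(356/276) = 5.27 × 0.254530 = 1.34137 W/m².
Set 0.120(√M − √280) = 1.34137: √M = 1.34137/0.120 + √280 = 11.1781 + 16.7332 = 27.9113.
M = (27.9113)² = 779.04 ppb.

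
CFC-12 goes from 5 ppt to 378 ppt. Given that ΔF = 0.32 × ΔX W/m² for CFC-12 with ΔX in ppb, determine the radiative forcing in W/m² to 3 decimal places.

CFC-12: Δ = 378 − 5 = 373 ppt = 0.373 ppb; ΔF = 0.32 × 0.373 = 0.1194 W/m².

ΔF = 0.119 W/m²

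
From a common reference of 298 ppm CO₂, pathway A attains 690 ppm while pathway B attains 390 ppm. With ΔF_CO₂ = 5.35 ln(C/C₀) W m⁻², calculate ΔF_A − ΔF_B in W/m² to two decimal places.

ΔF_A = 5.35 ln(690/298) = 5.35 × 0.83960 = 4.4919 W/m².
ΔF_B = 5.35 ln(390/298) = 5.35 × 0.26905 = 1.4394 W/m².
Difference: 4.4919 − 1.4394 = 3.0525 W/m².

ΔF_A − ΔF_B = 3.05 W/m²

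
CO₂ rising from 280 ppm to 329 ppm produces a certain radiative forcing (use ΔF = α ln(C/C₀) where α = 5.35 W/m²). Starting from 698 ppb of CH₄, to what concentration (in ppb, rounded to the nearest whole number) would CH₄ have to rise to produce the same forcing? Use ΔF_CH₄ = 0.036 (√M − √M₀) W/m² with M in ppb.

CO₂ forcing: 5.35 × ln(329/280) = 5.35 × 0.161268 = 0.86278 W/m².
Set 0.036(√M − √698) = 0.86278: √M = 0.86278/0.036 + √698 = 23.9661 + 26.4197 = 50.3858.
M = (50.3858)² = 2538.73 ppb.

M ≈ 2539 ppb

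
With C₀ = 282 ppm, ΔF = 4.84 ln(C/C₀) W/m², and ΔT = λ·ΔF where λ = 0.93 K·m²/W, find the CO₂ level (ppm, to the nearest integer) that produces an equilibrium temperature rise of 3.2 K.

C ≈ 574 ppm

Required forcing: ΔF = ΔT/λ = 3.2/0.93 = 3.4409 W/m².
Then ln(C/282) = ΔF/4.84 = 3.4409/4.84 = 0.71093.
So C = 282 × e^0.71093 = 282 × 2.03588 = 574.12 ppm.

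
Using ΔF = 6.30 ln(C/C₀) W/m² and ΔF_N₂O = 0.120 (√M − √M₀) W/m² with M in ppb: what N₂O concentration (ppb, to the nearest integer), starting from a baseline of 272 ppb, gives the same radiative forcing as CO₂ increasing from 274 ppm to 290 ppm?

M ≈ 379 ppb

CO₂ forcing: 6.30 × ln(290/274) = 6.30 × 0.056753 = 0.35754 W/m².
Set 0.120(√M − √272) = 0.35754: √M = 0.35754/0.120 + √272 = 2.9795 + 16.4924 = 19.4719.
M = (19.4719)² = 379.15 ppb.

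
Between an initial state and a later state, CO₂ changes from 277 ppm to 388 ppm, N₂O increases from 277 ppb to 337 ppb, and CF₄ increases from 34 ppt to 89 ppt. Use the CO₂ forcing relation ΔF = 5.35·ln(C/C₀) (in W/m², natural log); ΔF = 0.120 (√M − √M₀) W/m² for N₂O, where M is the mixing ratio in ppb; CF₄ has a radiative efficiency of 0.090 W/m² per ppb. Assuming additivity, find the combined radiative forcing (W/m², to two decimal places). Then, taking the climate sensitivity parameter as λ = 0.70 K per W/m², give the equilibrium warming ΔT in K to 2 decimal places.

ΔF = 2.01 W/m²; ΔT = 1.41 K

CO₂: 5.35 × ln(388/277) = 5.35 × ln(1.40072) = 5.35 × 0.33699 = 1.8029 W/m².
N₂O: 0.120 × (√337 − √277) = 0.120 × (18.3576 − 16.6433) = 0.120 × 1.7143 = 0.2057 W/m².
CF₄: Δ = 89 − 34 = 55 ppt = 0.055 ppb; ΔF = 0.090 × 0.055 = 0.0050 W/m².
Total ΔF = 1.8029 + 0.2057 + 0.0050 = 2.0136 W/m².
ΔT = λ ΔF = 0.70 × 2.01 = 1.4070 K.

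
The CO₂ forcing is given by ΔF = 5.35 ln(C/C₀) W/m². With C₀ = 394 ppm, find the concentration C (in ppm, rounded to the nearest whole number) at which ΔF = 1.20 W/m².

C ≈ 493 ppm

Set 5.35 ln(C/394) = 1.20, so ln(C/394) = 1.20/5.35 = 0.22430.
Then C/394 = e^0.22430 = 1.25145, giving C = 394 × 1.25145 = 493.07 ppm.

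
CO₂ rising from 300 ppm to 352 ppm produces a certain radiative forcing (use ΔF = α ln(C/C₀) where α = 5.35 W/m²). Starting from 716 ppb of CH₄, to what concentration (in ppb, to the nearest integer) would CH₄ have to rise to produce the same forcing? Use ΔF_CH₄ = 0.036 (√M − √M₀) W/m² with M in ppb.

CO₂ forcing: 5.35 × ln(352/300) = 5.35 × 0.159849 = 0.85519 W/m².
Set 0.036(√M − √716) = 0.85519: √M = 0.85519/0.036 + √716 = 23.7553 + 26.7582 = 50.5135.
M = (50.5135)² = 2551.61 ppb.

M ≈ 2552 ppb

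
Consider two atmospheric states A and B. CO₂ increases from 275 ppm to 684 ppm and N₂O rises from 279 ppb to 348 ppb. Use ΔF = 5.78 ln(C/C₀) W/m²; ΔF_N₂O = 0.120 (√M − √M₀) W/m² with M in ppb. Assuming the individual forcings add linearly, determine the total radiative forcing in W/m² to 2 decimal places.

CO₂: 5.78 × ln(684/275) = 5.78 × ln(2.48727) = 5.78 × 0.91119 = 5.2667 W/m².
N₂O: 0.120 × (√348 − √279) = 0.120 × (18.6548 − 16.7033) = 0.120 × 1.9515 = 0.2342 W/m².
Total ΔF = 5.2667 + 0.2342 = 5.5009 W/m².

ΔF = 5.50 W/m²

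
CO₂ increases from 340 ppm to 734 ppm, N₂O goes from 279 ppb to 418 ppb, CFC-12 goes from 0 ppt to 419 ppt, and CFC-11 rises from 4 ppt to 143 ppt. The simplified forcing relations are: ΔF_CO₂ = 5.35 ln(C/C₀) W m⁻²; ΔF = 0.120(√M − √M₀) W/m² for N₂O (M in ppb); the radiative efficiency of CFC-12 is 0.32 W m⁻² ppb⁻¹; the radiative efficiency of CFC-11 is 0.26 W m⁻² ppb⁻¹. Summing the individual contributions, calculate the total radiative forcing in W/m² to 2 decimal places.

ΔF = 4.74 W/m²

CO₂: 5.35 × ln(734/340) = 5.35 × ln(2.15882) = 5.35 × 0.76956 = 4.1171 W/m².
N₂O: 0.120 × (√418 − √279) = 0.120 × (20.4450 − 16.7033) = 0.120 × 3.7417 = 0.4490 W/m².
CFC-12: Δ = 419 − 0 = 419 ppt = 0.419 ppb; ΔF = 0.32 × 0.419 = 0.1341 W/m².
CFC-11: Δ = 143 − 4 = 139 ppt = 0.139 ppb; ΔF = 0.26 × 0.139 = 0.0361 W/m².
Total ΔF = 4.1171 + 0.4490 + 0.1341 + 0.0361 = 4.7363 W/m².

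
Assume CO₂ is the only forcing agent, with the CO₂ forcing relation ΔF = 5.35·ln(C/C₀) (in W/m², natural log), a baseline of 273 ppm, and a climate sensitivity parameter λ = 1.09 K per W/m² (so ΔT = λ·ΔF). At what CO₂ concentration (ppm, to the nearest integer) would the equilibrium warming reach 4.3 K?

C ≈ 571 ppm

Required forcing: ΔF = ΔT/λ = 4.3/1.09 = 3.9450 W/m².
Then ln(C/273) = ΔF/5.35 = 3.9450/5.35 = 0.73738.
So C = 273 × e^0.73738 = 273 × 2.09045 = 570.69 ppm.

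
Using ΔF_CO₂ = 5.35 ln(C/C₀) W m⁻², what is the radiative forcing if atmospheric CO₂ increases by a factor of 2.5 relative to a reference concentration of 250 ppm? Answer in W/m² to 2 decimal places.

Because the forcing depends only on the ratio C/C₀, the initial concentration does not enter.
ΔF = 5.35 × ln(2.5) = 5.35 × 0.91629 = 4.9022 W/m².

ΔF = 4.90 W/m²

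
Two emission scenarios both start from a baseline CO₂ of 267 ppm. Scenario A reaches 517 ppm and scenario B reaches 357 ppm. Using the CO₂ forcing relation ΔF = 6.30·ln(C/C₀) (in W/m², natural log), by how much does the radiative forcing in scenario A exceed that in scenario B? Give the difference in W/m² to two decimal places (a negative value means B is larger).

ΔF_A − ΔF_B = 2.33 W/m²

ΔF_A = 6.30 ln(517/267) = 6.30 × 0.66079 = 4.1630 W/m².
ΔF_B = 6.30 ln(357/267) = 6.30 × 0.29049 = 1.8301 W/m².
Difference: 4.1630 − 1.8301 = 2.3329 W/m².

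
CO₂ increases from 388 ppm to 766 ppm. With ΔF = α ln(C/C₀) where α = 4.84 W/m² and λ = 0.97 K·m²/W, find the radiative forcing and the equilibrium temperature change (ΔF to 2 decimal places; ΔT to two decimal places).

ΔF = 3.29 W/m²; ΔT = 3.19 K

CO₂: 4.84 × ln(766/388) = 4.84 × ln(1.97423) = 4.84 × 0.68018 = 3.2921 W/m².
ΔT = λ ΔF = 0.97 × 3.29 = 3.1913 K.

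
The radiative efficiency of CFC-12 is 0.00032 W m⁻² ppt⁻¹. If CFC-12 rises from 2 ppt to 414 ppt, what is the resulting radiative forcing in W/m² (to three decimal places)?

CFC-12: ΔF = 0.00032 × (414 − 2) = 0.00032 × 412 = 0.1318 W/m².

ΔF = 0.132 W/m²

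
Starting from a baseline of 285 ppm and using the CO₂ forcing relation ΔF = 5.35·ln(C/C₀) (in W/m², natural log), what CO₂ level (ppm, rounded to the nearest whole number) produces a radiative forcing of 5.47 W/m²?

C ≈ 792 ppm

Set 5.35 ln(C/285) = 5.47, so ln(C/285) = 5.47/5.35 = 1.02243.
Then C/285 = e^1.02243 = 2.77994, giving C = 285 × 2.77994 = 792.28 ppm.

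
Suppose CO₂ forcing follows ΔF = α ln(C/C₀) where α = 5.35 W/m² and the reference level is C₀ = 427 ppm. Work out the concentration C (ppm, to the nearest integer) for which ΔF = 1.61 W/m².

Set 5.35 ln(C/427) = 1.61, so ln(C/427) = 1.61/5.35 = 0.30093.
Then C/427 = e^0.30093 = 1.35111, giving C = 427 × 1.35111 = 576.92 ppm.

C ≈ 577 ppm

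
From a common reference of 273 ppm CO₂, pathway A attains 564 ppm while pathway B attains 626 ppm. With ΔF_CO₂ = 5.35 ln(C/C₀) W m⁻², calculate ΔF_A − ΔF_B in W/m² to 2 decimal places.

ΔF_A = 5.35 ln(564/273) = 5.35 × 0.72558 = 3.8819 W/m².
ΔF_B = 5.35 ln(626/273) = 5.35 × 0.82988 = 4.4399 W/m².
Difference: 3.8819 − 4.4399 = -0.5580 W/m².
(Equivalently, ΔF_A − ΔF_B = 5.35 ln(564/626) = 5.35 × -0.10430 = -0.5580 W/m².)

ΔF_A − ΔF_B = -0.56 W/m²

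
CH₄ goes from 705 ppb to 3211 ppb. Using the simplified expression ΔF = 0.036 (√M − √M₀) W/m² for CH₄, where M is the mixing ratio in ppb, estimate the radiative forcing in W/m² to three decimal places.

ΔF = 1.084 W/m²

CH₄: 0.036 × (√3211 − √705) = 0.036 × (56.6657 − 26.5518) = 0.036 × 30.1139 = 1.0841 W/m².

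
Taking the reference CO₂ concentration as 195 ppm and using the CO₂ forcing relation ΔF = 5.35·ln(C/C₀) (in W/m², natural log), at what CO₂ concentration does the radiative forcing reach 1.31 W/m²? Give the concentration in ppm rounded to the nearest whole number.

C ≈ 249 ppm

Set 5.35 ln(C/195) = 1.31, so ln(C/195) = 1.31/5.35 = 0.24486.
Then C/195 = e^0.24486 = 1.27744, giving C = 195 × 1.27744 = 249.10 ppm.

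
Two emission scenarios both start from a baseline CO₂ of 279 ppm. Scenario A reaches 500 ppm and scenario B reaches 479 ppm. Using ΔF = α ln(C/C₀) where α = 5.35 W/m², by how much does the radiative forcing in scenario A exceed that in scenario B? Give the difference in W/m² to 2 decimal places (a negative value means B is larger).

ΔF_A = 5.35 ln(500/279) = 5.35 × 0.58340 = 3.1212 W/m².
ΔF_B = 5.35 ln(479/279) = 5.35 × 0.54049 = 2.8916 W/m².
Difference: 3.1212 − 2.8916 = 0.2296 W/m².
(Equivalently, ΔF_A − ΔF_B = 5.35 ln(500/479) = 5.35 × 0.04291 = 0.2296 W/m².)

ΔF_A − ΔF_B = 0.23 W/m²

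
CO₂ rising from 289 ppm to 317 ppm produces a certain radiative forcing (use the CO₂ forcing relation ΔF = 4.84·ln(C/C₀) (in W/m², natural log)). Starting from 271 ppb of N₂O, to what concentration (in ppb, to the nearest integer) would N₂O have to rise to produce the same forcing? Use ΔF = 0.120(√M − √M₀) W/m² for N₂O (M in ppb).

M ≈ 408 ppb

CO₂ forcing: 4.84 × ln(317/289) = 4.84 × 0.092475 = 0.44758 W/m².
Set 0.120(√M − √271) = 0.44758: √M = 0.44758/0.120 + √271 = 3.7298 + 16.4621 = 20.1919.
M = (20.1919)² = 407.71 ppb.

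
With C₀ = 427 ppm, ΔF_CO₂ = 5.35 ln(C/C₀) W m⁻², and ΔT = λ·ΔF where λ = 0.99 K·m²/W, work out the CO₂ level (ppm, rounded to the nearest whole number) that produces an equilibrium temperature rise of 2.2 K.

Required forcing: ΔF = ΔT/λ = 2.2/0.99 = 2.2222 W/m².
Then ln(C/427) = ΔF/5.35 = 2.2222/5.35 = 0.41536.
So C = 427 × e^0.41536 = 427 × 1.51492 = 646.87 ppm.

C ≈ 647 ppm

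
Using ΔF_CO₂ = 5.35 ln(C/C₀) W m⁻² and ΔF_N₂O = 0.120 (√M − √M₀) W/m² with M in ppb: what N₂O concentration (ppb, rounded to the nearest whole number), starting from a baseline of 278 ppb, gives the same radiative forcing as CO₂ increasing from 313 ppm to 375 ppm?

M ≈ 612 ppb

CO₂ forcing: 5.35 × ln(375/313) = 5.35 × 0.180723 = 0.96687 W/m².
Set 0.120(√M − √278) = 0.96687: √M = 0.96687/0.120 + √278 = 8.0573 + 16.6733 = 24.7306.
M = (24.7306)² = 611.60 ppb.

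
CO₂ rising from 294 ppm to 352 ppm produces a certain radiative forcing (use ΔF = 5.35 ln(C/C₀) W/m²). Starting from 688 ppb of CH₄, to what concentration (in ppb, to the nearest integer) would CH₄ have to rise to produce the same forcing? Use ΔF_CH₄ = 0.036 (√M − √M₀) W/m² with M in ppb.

M ≈ 2808 ppb

CO₂ forcing: 5.35 × ln(352/294) = 5.35 × 0.180051 = 0.96327 W/m².
Set 0.036(√M − √688) = 0.96327: √M = 0.96327/0.036 + √688 = 26.7575 + 26.2298 = 52.9873.
M = (52.9873)² = 2807.65 ppb.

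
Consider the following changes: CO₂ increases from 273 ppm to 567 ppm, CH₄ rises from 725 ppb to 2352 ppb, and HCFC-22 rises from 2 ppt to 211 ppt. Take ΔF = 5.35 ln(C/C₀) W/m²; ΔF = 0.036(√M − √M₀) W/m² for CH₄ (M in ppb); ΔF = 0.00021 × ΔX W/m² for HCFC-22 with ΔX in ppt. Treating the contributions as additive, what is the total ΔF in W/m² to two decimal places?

ΔF = 4.73 W/m²

CO₂: 5.35 × ln(567/273) = 5.35 × ln(2.07692) = 5.35 × 0.73089 = 3.9103 W/m².
CH₄: 0.036 × (√2352 − √725) = 0.036 × (48.4974 − 26.9258) = 0.036 × 21.5716 = 0.7766 W/m².
HCFC-22: ΔF = 0.00021 × (211 − 2) = 0.00021 × 209 = 0.0439 W/m².
Total ΔF = 3.9103 + 0.7766 + 0.0439 = 4.7308 W/m².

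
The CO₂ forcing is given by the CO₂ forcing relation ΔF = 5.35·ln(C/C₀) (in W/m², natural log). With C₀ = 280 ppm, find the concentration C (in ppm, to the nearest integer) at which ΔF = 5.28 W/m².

C ≈ 751 ppm

Set 5.35 ln(C/280) = 5.28, so ln(C/280) = 5.28/5.35 = 0.98692.
Then C/280 = e^0.98692 = 2.68296, giving C = 280 × 2.68296 = 751.23 ppm.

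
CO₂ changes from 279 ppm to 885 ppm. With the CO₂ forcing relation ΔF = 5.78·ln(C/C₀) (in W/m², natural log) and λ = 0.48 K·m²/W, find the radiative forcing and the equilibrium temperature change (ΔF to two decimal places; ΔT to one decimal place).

ΔF = 6.67 W/m²; ΔT = 3.2 K

CO₂: 5.78 × ln(885/279) = 5.78 × ln(3.17204) = 5.78 × 1.15437 = 6.6723 W/m².
ΔT = λ ΔF = 0.48 × 6.67 = 3.2016 K.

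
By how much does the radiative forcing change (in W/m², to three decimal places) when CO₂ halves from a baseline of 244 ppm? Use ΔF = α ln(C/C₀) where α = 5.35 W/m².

ΔF = -3.708 W/m²

ΔF = 5.35 × ln(0.5) = 5.35 × -0.69315 = -3.7084 W/m².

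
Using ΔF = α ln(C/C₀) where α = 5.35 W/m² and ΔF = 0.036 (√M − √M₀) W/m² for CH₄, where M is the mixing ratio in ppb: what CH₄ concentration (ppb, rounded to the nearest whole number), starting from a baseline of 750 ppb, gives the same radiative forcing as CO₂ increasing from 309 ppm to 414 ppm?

M ≈ 5021 ppb

CO₂ forcing: 5.35 × ln(414/309) = 5.35 × 0.292525 = 1.56501 W/m².
Set 0.036(√M − √750) = 1.56501: √M = 1.56501/0.036 + √750 = 43.4725 + 27.3861 = 70.8586.
M = (70.8586)² = 5020.94 ppb.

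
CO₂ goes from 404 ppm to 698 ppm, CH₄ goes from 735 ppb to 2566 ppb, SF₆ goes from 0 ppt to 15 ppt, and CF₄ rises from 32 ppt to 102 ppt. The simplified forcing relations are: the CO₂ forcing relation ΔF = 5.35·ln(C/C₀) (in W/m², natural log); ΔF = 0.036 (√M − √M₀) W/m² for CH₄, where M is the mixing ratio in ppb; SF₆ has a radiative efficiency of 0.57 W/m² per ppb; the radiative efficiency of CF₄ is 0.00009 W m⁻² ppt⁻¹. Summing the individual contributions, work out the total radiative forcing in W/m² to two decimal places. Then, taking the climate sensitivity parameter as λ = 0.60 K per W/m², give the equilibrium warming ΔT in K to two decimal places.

CO₂: 5.35 × ln(698/404) = 5.35 × ln(1.72772) = 5.35 × 0.54680 = 2.9254 W/m².
CH₄: 0.036 × (√2566 − √735) = 0.036 × (50.6557 − 27.1109) = 0.036 × 23.5448 = 0.8476 W/m².
SF₆: Δ = 15 − 0 = 15 ppt = 0.015 ppb; ΔF = 0.57 × 0.015 = 0.0086 W/m².
CF₄: ΔF = 0.00009 × (102 − 32) = 0.00009 × 70 = 0.0063 W/m².
Total ΔF = 2.9254 + 0.8476 + 0.0086 + 0.0063 = 3.7879 W/m².
ΔT = λ ΔF = 0.60 × 3.79 = 2.2740 K.

ΔF = 3.79 W/m²; ΔT = 2.27 K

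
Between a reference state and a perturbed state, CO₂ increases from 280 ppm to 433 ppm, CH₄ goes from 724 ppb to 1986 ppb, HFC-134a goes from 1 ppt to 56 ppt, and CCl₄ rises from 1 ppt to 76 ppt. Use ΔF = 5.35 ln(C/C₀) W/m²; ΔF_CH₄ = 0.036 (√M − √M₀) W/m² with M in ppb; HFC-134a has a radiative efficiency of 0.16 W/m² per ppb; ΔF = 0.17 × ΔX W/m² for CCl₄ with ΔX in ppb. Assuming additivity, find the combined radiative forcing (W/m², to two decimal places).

ΔF = 2.99 W/m²

CO₂: 5.35 × ln(433/280) = 5.35 × ln(1.54643) = 5.35 × 0.43595 = 2.3323 W/m².
CH₄: 0.036 × (√1986 − √724) = 0.036 × (44.5646 − 26.9072) = 0.036 × 17.6574 = 0.6357 W/m².
HFC-134a: Δ = 56 − 1 = 55 ppt = 0.055 ppb; ΔF = 0.16 × 0.055 = 0.0088 W/m².
CCl₄: Δ = 76 − 1 = 75 ppt = 0.075 ppb; ΔF = 0.17 × 0.075 = 0.0128 W/m².
Total ΔF = 2.3323 + 0.6357 + 0.0088 + 0.0128 = 2.9896 W/m².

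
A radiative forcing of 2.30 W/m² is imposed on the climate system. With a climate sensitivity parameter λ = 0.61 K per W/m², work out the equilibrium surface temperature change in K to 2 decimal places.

ΔT = λ ΔF = 0.61 × 2.30 = 1.4030 K.

ΔT = 1.40 K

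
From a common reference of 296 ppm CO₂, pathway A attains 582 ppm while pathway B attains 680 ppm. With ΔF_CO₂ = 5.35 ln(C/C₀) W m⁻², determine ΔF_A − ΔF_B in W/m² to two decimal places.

ΔF_A = 5.35 ln(582/296) = 5.35 × 0.67611 = 3.6172 W/m².
ΔF_B = 5.35 ln(680/296) = 5.35 × 0.83173 = 4.4498 W/m².
Difference: 3.6172 − 4.4498 = -0.8326 W/m².
(Equivalently, ΔF_A − ΔF_B = 5.35 ln(582/680) = 5.35 × -0.15562 = -0.8326 W/m².)

ΔF_A − ΔF_B = -0.83 W/m²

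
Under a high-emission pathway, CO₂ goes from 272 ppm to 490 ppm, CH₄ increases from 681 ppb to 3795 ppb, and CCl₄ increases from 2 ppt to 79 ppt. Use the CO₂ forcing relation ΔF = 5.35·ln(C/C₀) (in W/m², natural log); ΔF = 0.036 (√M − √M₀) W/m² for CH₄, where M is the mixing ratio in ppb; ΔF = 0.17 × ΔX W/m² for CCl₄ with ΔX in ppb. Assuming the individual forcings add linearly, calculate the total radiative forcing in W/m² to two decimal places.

ΔF = 4.44 W/m²

CO₂: 5.35 × ln(490/272) = 5.35 × ln(1.80147) = 5.35 × 0.58860 = 3.1490 W/m².
CH₄: 0.036 × (√3795 − √681) = 0.036 × (61.6036 − 26.0960) = 0.036 × 35.5076 = 1.2783 W/m².
CCl₄: Δ = 79 − 2 = 77 ppt = 0.077 ppb; ΔF = 0.17 × 0.077 = 0.0131 W/m².
Total ΔF = 3.1490 + 1.2783 + 0.0131 = 4.4404 W/m².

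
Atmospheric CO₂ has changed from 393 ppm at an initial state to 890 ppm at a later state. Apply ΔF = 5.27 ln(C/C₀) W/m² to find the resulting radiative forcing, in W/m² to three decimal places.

ΔF = 4.308 W/m²

CO₂: 5.27 × ln(890/393) = 5.27 × ln(2.26463) = 5.27 × 0.81741 = 4.3078 W/m².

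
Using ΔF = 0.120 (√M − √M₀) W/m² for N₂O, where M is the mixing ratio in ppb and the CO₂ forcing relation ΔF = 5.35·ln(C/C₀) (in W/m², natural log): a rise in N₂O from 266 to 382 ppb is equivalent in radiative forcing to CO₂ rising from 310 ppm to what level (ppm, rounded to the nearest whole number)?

N₂O forcing: 0.120 × (√382 − √266) = 0.120 × (19.5448 − 16.3095) = 0.120 × 3.2353 = 0.38824 W/m².
Set 5.35 ln(C/310) = 0.38824: ln(C/310) = 0.38824/5.35 = 0.07257, so C = 310 × e^0.07257 = 310 × 1.07527 = 333.33 ppm.

C ≈ 333 ppm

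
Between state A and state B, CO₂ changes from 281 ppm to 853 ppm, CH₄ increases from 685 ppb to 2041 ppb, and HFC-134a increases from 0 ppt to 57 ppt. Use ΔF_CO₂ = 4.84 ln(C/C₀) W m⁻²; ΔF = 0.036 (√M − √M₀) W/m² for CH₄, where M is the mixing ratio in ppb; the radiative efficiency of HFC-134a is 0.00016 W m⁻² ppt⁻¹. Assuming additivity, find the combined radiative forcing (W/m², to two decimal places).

CO₂: 4.84 × ln(853/281) = 4.84 × ln(3.03559) = 4.84 × 1.11041 = 5.3744 W/m².
CH₄: 0.036 × (√2041 − √685) = 0.036 × (45.1774 − 26.1725) = 0.036 × 19.0049 = 0.6842 W/m².
HFC-134a: ΔF = 0.00016 × (57 − 0) = 0.00016 × 57 = 0.0091 W/m².
Total ΔF = 5.3744 + 0.6842 + 0.0091 = 6.0677 W/m².

ΔF = 6.07 W/m²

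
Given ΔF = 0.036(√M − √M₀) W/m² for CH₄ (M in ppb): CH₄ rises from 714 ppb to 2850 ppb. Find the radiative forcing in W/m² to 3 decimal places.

CH₄: 0.036 × (√2850 − √714) = 0.036 × (53.3854 − 26.7208) = 0.036 × 26.6646 = 0.9599 W/m².

ΔF = 0.960 W/m²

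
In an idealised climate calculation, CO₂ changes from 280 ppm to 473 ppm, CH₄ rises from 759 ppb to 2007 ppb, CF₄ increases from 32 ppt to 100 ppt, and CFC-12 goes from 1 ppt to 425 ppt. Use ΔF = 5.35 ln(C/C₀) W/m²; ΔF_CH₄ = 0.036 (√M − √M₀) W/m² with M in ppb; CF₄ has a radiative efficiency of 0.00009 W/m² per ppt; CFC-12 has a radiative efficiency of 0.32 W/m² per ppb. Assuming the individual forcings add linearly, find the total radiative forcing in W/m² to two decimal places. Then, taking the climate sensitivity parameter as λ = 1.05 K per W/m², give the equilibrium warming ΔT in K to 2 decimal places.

ΔF = 3.57 W/m²; ΔT = 3.75 K

CO₂: 5.35 × ln(473/280) = 5.35 × ln(1.68929) = 5.35 × 0.52431 = 2.8051 W/m².
CH₄: 0.036 × (√2007 − √759) = 0.036 × (44.7996 − 27.5500) = 0.036 × 17.2496 = 0.6210 W/m².
CF₄: ΔF = 0.00009 × (100 − 32) = 0.00009 × 68 = 0.0061 W/m².
CFC-12: Δ = 425 − 1 = 424 ppt = 0.424 ppb; ΔF = 0.32 × 0.424 = 0.1357 W/m².
Total ΔF = 2.8051 + 0.6210 + 0.0061 + 0.1357 = 3.5679 W/m².
ΔT = λ ΔF = 1.05 × 3.57 = 3.7485 K.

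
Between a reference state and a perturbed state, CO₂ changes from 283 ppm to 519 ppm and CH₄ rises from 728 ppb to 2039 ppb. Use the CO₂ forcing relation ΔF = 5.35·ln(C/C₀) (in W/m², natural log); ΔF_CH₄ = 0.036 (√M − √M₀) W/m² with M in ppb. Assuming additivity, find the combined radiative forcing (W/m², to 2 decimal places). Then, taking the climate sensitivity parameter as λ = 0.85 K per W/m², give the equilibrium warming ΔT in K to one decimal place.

CO₂: 5.35 × ln(519/283) = 5.35 × ln(1.83392) = 5.35 × 0.60646 = 3.2446 W/m².
CH₄: 0.036 × (√2039 − √728) = 0.036 × (45.1553 − 26.9815) = 0.036 × 18.1738 = 0.6543 W/m².
Total ΔF = 3.2446 + 0.6543 = 3.8989 W/m².
ΔT = λ ΔF = 0.85 × 3.90 = 3.3150 K.

ΔF = 3.90 W/m²; ΔT = 3.3 K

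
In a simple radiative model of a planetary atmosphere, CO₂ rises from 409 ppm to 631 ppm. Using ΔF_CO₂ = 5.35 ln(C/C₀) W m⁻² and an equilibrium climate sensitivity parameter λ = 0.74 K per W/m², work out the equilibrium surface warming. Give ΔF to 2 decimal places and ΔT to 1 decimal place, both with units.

CO₂: 5.35 × ln(631/409) = 5.35 × ln(1.54279) = 5.35 × 0.43359 = 2.3197 W/m².
ΔT = λ ΔF = 0.74 × 2.32 = 1.7168 K.

ΔF = 2.32 W/m²; ΔT = 1.7 K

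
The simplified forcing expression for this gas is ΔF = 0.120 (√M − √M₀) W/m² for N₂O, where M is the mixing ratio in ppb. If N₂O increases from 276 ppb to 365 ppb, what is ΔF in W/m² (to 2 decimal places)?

ΔF = 0.30 W/m²

N₂O: 0.120 × (√365 − √276) = 0.120 × (19.1050 − 16.6132) = 0.120 × 2.4918 = 0.2990 W/m².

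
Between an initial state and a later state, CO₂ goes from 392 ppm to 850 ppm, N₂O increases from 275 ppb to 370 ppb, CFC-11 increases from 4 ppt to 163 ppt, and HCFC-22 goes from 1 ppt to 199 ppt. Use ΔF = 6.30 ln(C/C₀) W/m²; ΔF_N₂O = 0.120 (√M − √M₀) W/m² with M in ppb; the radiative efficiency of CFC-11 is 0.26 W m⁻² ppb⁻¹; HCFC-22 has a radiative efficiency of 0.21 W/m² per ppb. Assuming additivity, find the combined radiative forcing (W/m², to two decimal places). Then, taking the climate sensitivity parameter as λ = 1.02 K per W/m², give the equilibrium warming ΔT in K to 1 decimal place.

ΔF = 5.28 W/m²; ΔT = 5.4 K

CO₂: 6.30 × ln(850/392) = 6.30 × ln(2.16837) = 6.30 × 0.77398 = 4.8761 W/m².
N₂O: 0.120 × (√370 − √275) = 0.120 × (19.2354 − 16.5831) = 0.120 × 2.6523 = 0.3183 W/m².
CFC-11: Δ = 163 − 4 = 159 ppt = 0.159 ppb; ΔF = 0.26 × 0.159 = 0.0413 W/m².
HCFC-22: Δ = 199 − 1 = 198 ppt = 0.198 ppb; ΔF = 0.21 × 0.198 = 0.0416 W/m².
Total ΔF = 4.8761 + 0.3183 + 0.0413 + 0.0416 = 5.2773 W/m².
ΔT = λ ΔF = 1.02 × 5.28 = 5.3856 K.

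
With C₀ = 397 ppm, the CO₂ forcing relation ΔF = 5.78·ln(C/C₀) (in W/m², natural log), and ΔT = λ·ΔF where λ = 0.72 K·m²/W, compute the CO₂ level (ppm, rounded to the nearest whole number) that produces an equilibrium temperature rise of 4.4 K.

Required forcing: ΔF = ΔT/λ = 4.4/0.72 = 6.1111 W/m².
Then ln(C/397) = ΔF/5.78 = 6.1111/5.78 = 1.05728.
So C = 397 × e^1.05728 = 397 × 2.87853 = 1142.78 ppm.

C ≈ 1143 ppm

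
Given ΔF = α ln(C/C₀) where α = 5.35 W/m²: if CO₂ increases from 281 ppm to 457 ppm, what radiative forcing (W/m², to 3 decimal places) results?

CO₂: 5.35 × ln(457/281) = 5.35 × ln(1.62633) = 5.35 × 0.48633 = 2.6019 W/m².

ΔF = 2.602 W/m²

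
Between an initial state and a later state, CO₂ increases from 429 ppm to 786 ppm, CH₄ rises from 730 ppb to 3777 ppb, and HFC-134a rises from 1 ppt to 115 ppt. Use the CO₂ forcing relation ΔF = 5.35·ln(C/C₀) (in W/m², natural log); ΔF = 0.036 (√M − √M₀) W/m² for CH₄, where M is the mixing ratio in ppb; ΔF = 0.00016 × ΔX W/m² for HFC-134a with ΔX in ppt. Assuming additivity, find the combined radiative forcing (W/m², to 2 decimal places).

ΔF = 4.50 W/m²

CO₂: 5.35 × ln(786/429) = 5.35 × ln(1.83217) = 5.35 × 0.60550 = 3.2394 W/m².
CH₄: 0.036 × (√3777 − √730) = 0.036 × (61.4573 − 27.0185) = 0.036 × 34.4388 = 1.2398 W/m².
HFC-134a: ΔF = 0.00016 × (115 − 1) = 0.00016 × 114 = 0.0182 W/m².
Total ΔF = 3.2394 + 1.2398 + 0.0182 = 4.4974 W/m².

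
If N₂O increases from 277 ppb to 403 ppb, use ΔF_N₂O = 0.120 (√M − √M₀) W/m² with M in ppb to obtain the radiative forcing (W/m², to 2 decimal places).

ΔF = 0.41 W/m²

N₂O: 0.120 × (√403 − √277) = 0.120 × (20.0749 − 16.6433) = 0.120 × 3.4316 = 0.4118 W/m².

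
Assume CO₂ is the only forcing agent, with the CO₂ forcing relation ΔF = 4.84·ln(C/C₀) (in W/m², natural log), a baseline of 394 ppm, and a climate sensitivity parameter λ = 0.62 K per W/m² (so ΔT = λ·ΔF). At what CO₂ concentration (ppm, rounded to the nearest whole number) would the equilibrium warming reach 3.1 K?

Required forcing: ΔF = ΔT/λ = 3.1/0.62 = 5.0000 W/m².
Then ln(C/394) = ΔF/4.84 = 5.0000/4.84 = 1.03306.
So C = 394 × e^1.03306 = 394 × 2.80965 = 1107.00 ppm.

C ≈ 1107 ppm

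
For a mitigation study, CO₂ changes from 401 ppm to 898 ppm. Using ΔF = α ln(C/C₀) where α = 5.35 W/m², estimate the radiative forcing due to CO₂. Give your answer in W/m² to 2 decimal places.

ΔF = 4.31 W/m²

CO₂ absorption bands are partially saturated, so forcing scales with the logarithm of the concentration ratio.
CO₂: 5.35 × ln(898/401) = 5.35 × ln(2.23940) = 5.35 × 0.80621 = 4.3132 W/m².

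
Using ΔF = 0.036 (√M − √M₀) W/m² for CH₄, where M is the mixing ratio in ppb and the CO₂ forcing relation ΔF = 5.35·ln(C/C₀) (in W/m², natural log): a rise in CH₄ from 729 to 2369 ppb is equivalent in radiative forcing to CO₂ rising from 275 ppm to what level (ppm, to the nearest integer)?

CH₄ forcing: 0.036 × (√2369 − √729) = 0.036 × (48.6724 − 27.0000) = 0.036 × 21.6724 = 0.78021 W/m².
Set 5.35 ln(C/275) = 0.78021: ln(C/275) = 0.78021/5.35 = 0.14583, so C = 275 × e^0.14583 = 275 × 1.15700 = 318.18 ppm.

C ≈ 318 ppm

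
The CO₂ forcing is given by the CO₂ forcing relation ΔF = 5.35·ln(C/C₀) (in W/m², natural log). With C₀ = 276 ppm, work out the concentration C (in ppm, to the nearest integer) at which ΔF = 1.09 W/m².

Set 5.35 ln(C/276) = 1.09, so ln(C/276) = 1.09/5.35 = 0.20374.
Then C/276 = e^0.20374 = 1.22598, giving C = 276 × 1.22598 = 338.37 ppm.

C ≈ 338 ppm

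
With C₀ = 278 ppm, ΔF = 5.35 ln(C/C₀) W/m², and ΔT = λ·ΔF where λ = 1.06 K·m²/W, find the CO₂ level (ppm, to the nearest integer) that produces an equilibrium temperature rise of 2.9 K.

Required forcing: ΔF = ΔT/λ = 2.9/1.06 = 2.7358 W/m².
Then ln(C/278) = ΔF/5.35 = 2.7358/5.35 = 0.51136.
So C = 278 × e^0.51136 = 278 × 1.66756 = 463.58 ppm.

C ≈ 464 ppm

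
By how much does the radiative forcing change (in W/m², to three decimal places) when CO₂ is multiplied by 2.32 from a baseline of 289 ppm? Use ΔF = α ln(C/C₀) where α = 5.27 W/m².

ΔF = 4.435 W/m²

ΔF = 5.27 × ln(2.32) = 5.27 × 0.84157 = 4.4351 W/m².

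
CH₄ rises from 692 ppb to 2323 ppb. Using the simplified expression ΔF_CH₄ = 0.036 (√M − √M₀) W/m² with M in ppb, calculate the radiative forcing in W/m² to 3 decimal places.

ΔF = 0.788 W/m²

CH₄: 0.036 × (√2323 − √692) = 0.036 × (48.1975 − 26.3059) = 0.036 × 21.8916 = 0.7881 W/m².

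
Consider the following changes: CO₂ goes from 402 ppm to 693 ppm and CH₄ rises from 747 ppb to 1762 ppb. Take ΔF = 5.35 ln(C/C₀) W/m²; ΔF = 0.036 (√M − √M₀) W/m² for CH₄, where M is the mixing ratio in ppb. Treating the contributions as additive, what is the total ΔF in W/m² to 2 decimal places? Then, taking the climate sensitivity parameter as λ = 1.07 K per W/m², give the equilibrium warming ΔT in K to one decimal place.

ΔF = 3.44 W/m²; ΔT = 3.7 K

CO₂: 5.35 × ln(693/402) = 5.35 × ln(1.72388) = 5.35 × 0.54458 = 2.9135 W/m².
CH₄: 0.036 × (√1762 − √747) = 0.036 × (41.9762 − 27.3313) = 0.036 × 14.6449 = 0.5272 W/m².
Total ΔF = 2.9135 + 0.5272 = 3.4407 W/m².
ΔT = λ ΔF = 1.07 × 3.44 = 3.6808 K.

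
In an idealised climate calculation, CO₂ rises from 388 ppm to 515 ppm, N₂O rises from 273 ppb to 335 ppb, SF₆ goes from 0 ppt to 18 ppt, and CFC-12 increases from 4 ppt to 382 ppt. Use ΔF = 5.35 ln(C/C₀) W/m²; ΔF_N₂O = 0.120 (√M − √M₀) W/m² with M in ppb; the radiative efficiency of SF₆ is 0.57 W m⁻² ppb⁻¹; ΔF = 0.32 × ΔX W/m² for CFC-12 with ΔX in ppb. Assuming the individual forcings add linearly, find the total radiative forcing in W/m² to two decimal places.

ΔF = 1.86 W/m²

CO₂: 5.35 × ln(515/388) = 5.35 × ln(1.32732) = 5.35 × 0.28316 = 1.5149 W/m².
N₂O: 0.120 × (√335 − √273) = 0.120 × (18.3030 − 16.5227) = 0.120 × 1.7803 = 0.2136 W/m².
SF₆: Δ = 18 − 0 = 18 ppt = 0.018 ppb; ΔF = 0.57 × 0.018 = 0.0103 W/m².
CFC-12: Δ = 382 − 4 = 378 ppt = 0.378 ppb; ΔF = 0.32 × 0.378 = 0.1210 W/m².
Total ΔF = 1.5149 + 0.2136 + 0.0103 + 0.1210 = 1.8598 W/m².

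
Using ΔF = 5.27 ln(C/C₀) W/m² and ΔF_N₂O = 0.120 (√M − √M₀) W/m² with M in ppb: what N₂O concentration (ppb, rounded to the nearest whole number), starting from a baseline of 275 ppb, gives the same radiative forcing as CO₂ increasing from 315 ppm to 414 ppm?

CO₂ forcing: 5.27 × ln(414/315) = 5.27 × 0.273293 = 1.44025 W/m².
Set 0.120(√M − √275) = 1.44025: √M = 1.44025/0.120 + √275 = 12.0021 + 16.5831 = 28.5852.
M = (28.5852)² = 817.11 ppb.

M ≈ 817 ppb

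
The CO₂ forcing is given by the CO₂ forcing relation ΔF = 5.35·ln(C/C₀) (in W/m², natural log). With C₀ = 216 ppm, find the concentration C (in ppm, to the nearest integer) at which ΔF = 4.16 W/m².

Set 5.35 ln(C/216) = 4.16, so ln(C/216) = 4.16/5.35 = 0.77757.
Then C/216 = e^0.77757 = 2.17618, giving C = 216 × 2.17618 = 470.05 ppm.

C ≈ 470 ppm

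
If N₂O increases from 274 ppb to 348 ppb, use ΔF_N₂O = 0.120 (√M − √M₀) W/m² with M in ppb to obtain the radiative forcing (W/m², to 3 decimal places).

ΔF = 0.252 W/m²

N₂O: 0.120 × (√348 − √274) = 0.120 × (18.6548 − 16.5529) = 0.120 × 2.1019 = 0.2522 W/m².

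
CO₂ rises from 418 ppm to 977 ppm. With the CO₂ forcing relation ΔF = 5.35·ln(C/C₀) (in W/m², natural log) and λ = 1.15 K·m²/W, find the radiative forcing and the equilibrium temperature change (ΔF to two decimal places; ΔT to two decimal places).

CO₂: 5.35 × ln(977/418) = 5.35 × ln(2.33732) = 5.35 × 0.84900 = 4.5422 W/m².
ΔT = λ ΔF = 1.15 × 4.54 = 5.2210 K.

ΔF = 4.54 W/m²; ΔT = 5.22 K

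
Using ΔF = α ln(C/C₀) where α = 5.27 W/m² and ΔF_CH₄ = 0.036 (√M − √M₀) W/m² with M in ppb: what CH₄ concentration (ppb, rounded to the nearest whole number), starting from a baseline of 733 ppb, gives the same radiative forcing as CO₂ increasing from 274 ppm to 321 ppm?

M ≈ 2525 ppb

CO₂ forcing: 5.27 × ln(321/274) = 5.27 × 0.158313 = 0.83431 W/m².
Set 0.036(√M − √733) = 0.83431: √M = 0.83431/0.036 + √733 = 23.1753 + 27.0740 = 50.2493.
M = (50.2493)² = 2524.99 ppb.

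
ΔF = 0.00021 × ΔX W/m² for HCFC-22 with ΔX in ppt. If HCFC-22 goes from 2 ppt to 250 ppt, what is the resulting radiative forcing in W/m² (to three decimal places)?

ΔF = 0.052 W/m²

HCFC-22: ΔF = 0.00021 × (250 − 2) = 0.00021 × 248 = 0.0521 W/m².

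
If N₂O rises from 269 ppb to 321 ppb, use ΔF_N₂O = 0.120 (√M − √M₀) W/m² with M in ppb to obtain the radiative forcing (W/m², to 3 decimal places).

ΔF = 0.182 W/m²

N₂O: 0.120 × (√321 − √269) = 0.120 × (17.9165 − 16.4012) = 0.120 × 1.5153 = 0.1818 W/m².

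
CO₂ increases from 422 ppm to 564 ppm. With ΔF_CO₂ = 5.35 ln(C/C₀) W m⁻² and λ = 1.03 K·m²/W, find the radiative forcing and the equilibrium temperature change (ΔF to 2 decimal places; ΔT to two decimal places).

ΔF = 1.55 W/m²; ΔT = 1.60 K

CO₂: 5.35 × ln(564/422) = 5.35 × ln(1.33649) = 5.35 × 0.29005 = 1.5518 W/m².
ΔT = λ ΔF = 1.03 × 1.55 = 1.5965 K.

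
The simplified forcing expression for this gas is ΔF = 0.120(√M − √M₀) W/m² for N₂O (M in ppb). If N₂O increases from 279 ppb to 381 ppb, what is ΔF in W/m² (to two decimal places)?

ΔF = 0.34 W/m²

N₂O: 0.120 × (√381 − √279) = 0.120 × (19.5192 − 16.7033) = 0.120 × 2.8159 = 0.3379 W/m².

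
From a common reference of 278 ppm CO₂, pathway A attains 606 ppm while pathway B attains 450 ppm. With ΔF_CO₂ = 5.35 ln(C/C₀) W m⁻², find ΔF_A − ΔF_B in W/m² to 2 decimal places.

ΔF_A = 5.35 ln(606/278) = 5.35 × 0.77926 = 4.1690 W/m².
ΔF_B = 5.35 ln(450/278) = 5.35 × 0.48163 = 2.5767 W/m².
Difference: 4.1690 − 2.5767 = 1.5923 W/m².

ΔF_A − ΔF_B = 1.59 W/m²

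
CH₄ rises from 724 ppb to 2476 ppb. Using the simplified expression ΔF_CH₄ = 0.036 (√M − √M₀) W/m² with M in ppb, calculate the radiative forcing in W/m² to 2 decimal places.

ΔF = 0.82 W/m²

CH₄: 0.036 × (√2476 − √724) = 0.036 × (49.7594 − 26.9072) = 0.036 × 22.8522 = 0.8227 W/m².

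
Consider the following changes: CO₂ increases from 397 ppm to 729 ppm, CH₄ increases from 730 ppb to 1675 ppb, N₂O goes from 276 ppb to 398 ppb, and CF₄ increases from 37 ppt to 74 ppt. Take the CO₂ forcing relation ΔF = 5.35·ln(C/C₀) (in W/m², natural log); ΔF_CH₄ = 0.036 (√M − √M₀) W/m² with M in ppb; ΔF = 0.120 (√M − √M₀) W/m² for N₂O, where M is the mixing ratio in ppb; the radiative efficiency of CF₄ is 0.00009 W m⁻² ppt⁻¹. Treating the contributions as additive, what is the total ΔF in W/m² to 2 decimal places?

ΔF = 4.16 W/m²

CO₂: 5.35 × ln(729/397) = 5.35 × ln(1.83627) = 5.35 × 0.60774 = 3.2514 W/m².
CH₄: 0.036 × (√1675 − √730) = 0.036 × (40.9268 − 27.0185) = 0.036 × 13.9083 = 0.5007 W/m².
N₂O: 0.120 × (√398 − √276) = 0.120 × (19.9499 − 16.6132) = 0.120 × 3.3367 = 0.4004 W/m².
CF₄: ΔF = 0.00009 × (74 − 37) = 0.00009 × 37 = 0.0033 W/m².
Total ΔF = 3.2514 + 0.5007 + 0.4004 + 0.0033 = 4.1558 W/m².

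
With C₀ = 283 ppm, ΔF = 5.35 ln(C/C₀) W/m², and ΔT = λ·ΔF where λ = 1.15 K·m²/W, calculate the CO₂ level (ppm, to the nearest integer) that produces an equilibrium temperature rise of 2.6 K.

C ≈ 432 ppm

Required forcing: ΔF = ΔT/λ = 2.6/1.15 = 2.2609 W/m².
Then ln(C/283) = ΔF/5.35 = 2.2609/5.35 = 0.42260.
So C = 283 × e^0.42260 = 283 × 1.52592 = 431.84 ppm.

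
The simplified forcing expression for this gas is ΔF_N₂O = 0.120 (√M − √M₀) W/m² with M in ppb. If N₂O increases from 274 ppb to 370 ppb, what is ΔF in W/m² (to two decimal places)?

N₂O: 0.120 × (√370 − √274) = 0.120 × (19.2354 − 16.5529) = 0.120 × 2.6825 = 0.3219 W/m².

ΔF = 0.32 W/m²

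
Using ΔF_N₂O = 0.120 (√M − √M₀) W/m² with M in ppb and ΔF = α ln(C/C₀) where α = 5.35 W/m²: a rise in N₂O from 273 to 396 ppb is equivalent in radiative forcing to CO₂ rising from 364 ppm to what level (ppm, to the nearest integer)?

C ≈ 393 ppm

N₂O forcing: 0.120 × (√396 − √273) = 0.120 × (19.8997 − 16.5227) = 0.120 × 3.3770 = 0.40524 W/m².
Set 5.35 ln(C/364) = 0.40524: ln(C/364) = 0.40524/5.35 = 0.07575, so C = 364 × e^0.07575 = 364 × 1.07869 = 392.64 ppm.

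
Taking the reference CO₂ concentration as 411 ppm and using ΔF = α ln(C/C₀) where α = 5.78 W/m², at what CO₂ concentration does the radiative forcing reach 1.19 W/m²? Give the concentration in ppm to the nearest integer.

Set 5.78 ln(C/411) = 1.19, so ln(C/411) = 1.19/5.78 = 0.20588.
Then C/411 = e^0.20588 = 1.22861, giving C = 411 × 1.22861 = 504.96 ppm.

C ≈ 505 ppm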